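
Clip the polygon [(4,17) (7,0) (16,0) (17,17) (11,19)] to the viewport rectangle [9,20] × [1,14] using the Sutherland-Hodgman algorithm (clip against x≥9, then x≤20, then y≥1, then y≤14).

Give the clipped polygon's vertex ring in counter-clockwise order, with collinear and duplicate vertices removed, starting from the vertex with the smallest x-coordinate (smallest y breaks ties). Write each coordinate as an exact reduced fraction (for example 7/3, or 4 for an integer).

Clipped polygon: [(9,1) (273/17,1) (286/17,14) (9,14)]

1. After x ≥ 9: [(9,129/7) (9,0) (16,0) (17,17) (11,19)]
2. After x ≤ 20: [(9,129/7) (9,0) (16,0) (17,17) (11,19)]
3. After y ≥ 1: [(9,129/7) (9,1) (273/17,1) (17,17) (11,19)]
4. After y ≤ 14: [(9,14) (9,1) (273/17,1) (286/17,14)]
5. Canonical ring: [(9,1) (273/17,1) (286/17,14) (9,14)]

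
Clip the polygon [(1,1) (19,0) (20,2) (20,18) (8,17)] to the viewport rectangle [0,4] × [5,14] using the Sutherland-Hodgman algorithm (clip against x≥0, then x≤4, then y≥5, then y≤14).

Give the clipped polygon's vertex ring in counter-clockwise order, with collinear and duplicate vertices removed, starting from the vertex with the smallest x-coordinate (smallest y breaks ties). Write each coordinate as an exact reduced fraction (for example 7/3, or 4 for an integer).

1. After x ≥ 0: [(1,1) (19,0) (20,2) (20,18) (8,17)]
2. After x ≤ 4: [(4,55/7) (1,1) (4,5/6)]
3. After y ≥ 5: [(4,5) (4,55/7) (11/4,5)]
4. After y ≤ 14: [(4,5) (4,55/7) (11/4,5)]
5. Canonical ring: [(11/4,5) (4,5) (4,55/7)]

Clipped polygon: [(11/4,5) (4,5) (4,55/7)]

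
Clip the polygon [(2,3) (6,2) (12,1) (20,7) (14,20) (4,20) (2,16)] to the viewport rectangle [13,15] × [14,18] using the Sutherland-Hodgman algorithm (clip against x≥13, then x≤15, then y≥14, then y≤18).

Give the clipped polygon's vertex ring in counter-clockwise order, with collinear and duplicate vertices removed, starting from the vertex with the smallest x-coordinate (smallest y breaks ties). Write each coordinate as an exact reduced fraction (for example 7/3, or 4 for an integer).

1. After x ≥ 13: [(13,7/4) (20,7) (14,20) (13,20)]
2. After x ≤ 15: [(13,7/4) (15,13/4) (15,107/6) (14,20) (13,20)]
3. After y ≥ 14: [(13,14) (15,14) (15,107/6) (14,20) (13,20)]
4. After y ≤ 18: [(13,18) (13,14) (15,14) (15,107/6) (194/13,18)]
5. Canonical ring: [(13,14) (15,14) (15,107/6) (194/13,18) (13,18)]

Clipped polygon: [(13,14) (15,14) (15,107/6) (194/13,18) (13,18)]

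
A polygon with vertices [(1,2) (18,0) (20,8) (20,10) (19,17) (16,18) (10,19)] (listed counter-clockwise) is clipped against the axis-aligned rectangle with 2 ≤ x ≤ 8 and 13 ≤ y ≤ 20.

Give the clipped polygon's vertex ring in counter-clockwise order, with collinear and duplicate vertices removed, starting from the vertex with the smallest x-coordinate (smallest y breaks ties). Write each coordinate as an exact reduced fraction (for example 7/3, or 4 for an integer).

1. After x ≥ 2: [(2,35/9) (2,32/17) (18,0) (20,8) (20,10) (19,17) (16,18) (10,19)]
2. After x ≤ 8: [(8,137/9) (2,35/9) (2,32/17) (8,20/17)]
3. After y ≥ 13: [(8,13) (8,137/9) (116/17,13)]
4. After y ≤ 20: [(8,13) (8,137/9) (116/17,13)]
5. Canonical ring: [(116/17,13) (8,13) (8,137/9)]

Clipped polygon: [(116/17,13) (8,13) (8,137/9)]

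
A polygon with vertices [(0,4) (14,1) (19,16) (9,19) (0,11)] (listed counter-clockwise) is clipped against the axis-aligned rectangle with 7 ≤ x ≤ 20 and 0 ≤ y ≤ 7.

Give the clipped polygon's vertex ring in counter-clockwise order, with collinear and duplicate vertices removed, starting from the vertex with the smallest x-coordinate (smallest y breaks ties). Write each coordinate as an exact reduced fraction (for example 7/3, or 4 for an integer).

Clipped polygon: [(7,5/2) (14,1) (16,7) (7,7)]

1. After x ≥ 7: [(7,5/2) (14,1) (19,16) (9,19) (7,155/9)]
2. After x ≤ 20: [(7,5/2) (14,1) (19,16) (9,19) (7,155/9)]
3. After y ≥ 0: [(7,5/2) (14,1) (19,16) (9,19) (7,155/9)]
4. After y ≤ 7: [(7,7) (7,5/2) (14,1) (16,7)]
5. Canonical ring: [(7,5/2) (14,1) (16,7) (7,7)]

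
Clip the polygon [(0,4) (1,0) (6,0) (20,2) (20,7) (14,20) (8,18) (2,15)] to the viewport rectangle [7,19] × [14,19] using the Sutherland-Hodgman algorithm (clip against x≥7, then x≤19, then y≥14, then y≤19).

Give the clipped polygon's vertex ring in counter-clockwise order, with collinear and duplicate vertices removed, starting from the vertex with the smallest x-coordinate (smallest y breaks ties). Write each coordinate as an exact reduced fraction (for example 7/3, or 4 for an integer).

1. After x ≥ 7: [(7,1/7) (20,2) (20,7) (14,20) (8,18) (7,35/2)]
2. After x ≤ 19: [(7,1/7) (19,13/7) (19,55/6) (14,20) (8,18) (7,35/2)]
3. After y ≥ 14: [(7,14) (218/13,14) (14,20) (8,18) (7,35/2)]
4. After y ≤ 19: [(7,14) (218/13,14) (188/13,19) (11,19) (8,18) (7,35/2)]
5. Canonical ring: [(7,14) (218/13,14) (188/13,19) (11,19) (8,18) (7,35/2)]

Clipped polygon: [(7,14) (218/13,14) (188/13,19) (11,19) (8,18) (7,35/2)]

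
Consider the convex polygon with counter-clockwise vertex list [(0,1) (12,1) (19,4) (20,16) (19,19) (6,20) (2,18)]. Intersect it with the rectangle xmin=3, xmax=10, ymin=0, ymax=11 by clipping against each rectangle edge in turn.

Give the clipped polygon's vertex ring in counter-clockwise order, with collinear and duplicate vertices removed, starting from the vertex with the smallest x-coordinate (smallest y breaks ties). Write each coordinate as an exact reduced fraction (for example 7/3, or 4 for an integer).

1. After x ≥ 3: [(3,1) (12,1) (19,4) (20,16) (19,19) (6,20) (3,37/2)]
2. After x ≤ 10: [(3,1) (10,1) (10,256/13) (6,20) (3,37/2)]
3. After y ≥ 0: [(3,1) (10,1) (10,256/13) (6,20) (3,37/2)]
4. After y ≤ 11: [(3,11) (3,1) (10,1) (10,11)]
5. Canonical ring: [(3,1) (10,1) (10,11) (3,11)]

Clipped polygon: [(3,1) (10,1) (10,11) (3,11)]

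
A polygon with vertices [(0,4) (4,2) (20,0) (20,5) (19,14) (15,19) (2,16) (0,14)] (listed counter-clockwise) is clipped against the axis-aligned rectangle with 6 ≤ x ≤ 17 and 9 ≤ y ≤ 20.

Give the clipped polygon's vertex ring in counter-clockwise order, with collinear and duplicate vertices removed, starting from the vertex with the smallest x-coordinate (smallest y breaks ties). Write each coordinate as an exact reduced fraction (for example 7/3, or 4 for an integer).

1. After x ≥ 6: [(6,7/4) (20,0) (20,5) (19,14) (15,19) (6,220/13)]
2. After x ≤ 17: [(6,7/4) (17,3/8) (17,33/2) (15,19) (6,220/13)]
3. After y ≥ 9: [(6,9) (17,9) (17,33/2) (15,19) (6,220/13)]
4. After y ≤ 20: [(6,9) (17,9) (17,33/2) (15,19) (6,220/13)]
5. Canonical ring: [(6,9) (17,9) (17,33/2) (15,19) (6,220/13)]

Clipped polygon: [(6,9) (17,9) (17,33/2) (15,19) (6,220/13)]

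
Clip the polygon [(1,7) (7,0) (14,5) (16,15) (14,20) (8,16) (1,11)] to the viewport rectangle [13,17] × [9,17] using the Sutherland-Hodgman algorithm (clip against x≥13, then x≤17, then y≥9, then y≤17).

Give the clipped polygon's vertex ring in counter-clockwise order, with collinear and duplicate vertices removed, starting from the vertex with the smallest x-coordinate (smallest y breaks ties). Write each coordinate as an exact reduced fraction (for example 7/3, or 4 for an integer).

1. After x ≥ 13: [(13,30/7) (14,5) (16,15) (14,20) (13,58/3)]
2. After x ≤ 17: [(13,30/7) (14,5) (16,15) (14,20) (13,58/3)]
3. After y ≥ 9: [(13,9) (74/5,9) (16,15) (14,20) (13,58/3)]
4. After y ≤ 17: [(13,17) (13,9) (74/5,9) (16,15) (76/5,17)]
5. Canonical ring: [(13,9) (74/5,9) (16,15) (76/5,17) (13,17)]

Clipped polygon: [(13,9) (74/5,9) (16,15) (76/5,17) (13,17)]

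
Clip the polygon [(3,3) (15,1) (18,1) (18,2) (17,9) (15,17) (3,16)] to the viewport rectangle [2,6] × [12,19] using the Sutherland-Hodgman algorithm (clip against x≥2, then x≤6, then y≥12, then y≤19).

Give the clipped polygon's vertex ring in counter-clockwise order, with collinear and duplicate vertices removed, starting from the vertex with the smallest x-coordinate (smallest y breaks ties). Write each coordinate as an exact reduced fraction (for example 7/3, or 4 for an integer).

Clipped polygon: [(3,12) (6,12) (6,65/4) (3,16)]

1. After x ≥ 2: [(3,3) (15,1) (18,1) (18,2) (17,9) (15,17) (3,16)]
2. After x ≤ 6: [(3,3) (6,5/2) (6,65/4) (3,16)]
3. After y ≥ 12: [(3,12) (6,12) (6,65/4) (3,16)]
4. After y ≤ 19: [(3,12) (6,12) (6,65/4) (3,16)]
5. Canonical ring: [(3,12) (6,12) (6,65/4) (3,16)]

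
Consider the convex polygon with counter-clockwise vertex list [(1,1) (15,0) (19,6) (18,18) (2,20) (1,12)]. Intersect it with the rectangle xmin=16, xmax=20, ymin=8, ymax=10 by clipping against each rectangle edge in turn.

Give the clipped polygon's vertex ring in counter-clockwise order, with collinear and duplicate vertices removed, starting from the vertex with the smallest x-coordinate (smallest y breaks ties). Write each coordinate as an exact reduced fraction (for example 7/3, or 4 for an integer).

Clipped polygon: [(16,8) (113/6,8) (56/3,10) (16,10)]

1. After x ≥ 16: [(16,3/2) (19,6) (18,18) (16,73/4)]
2. After x ≤ 20: [(16,3/2) (19,6) (18,18) (16,73/4)]
3. After y ≥ 8: [(16,8) (113/6,8) (18,18) (16,73/4)]
4. After y ≤ 10: [(16,10) (16,8) (113/6,8) (56/3,10)]
5. Canonical ring: [(16,8) (113/6,8) (56/3,10) (16,10)]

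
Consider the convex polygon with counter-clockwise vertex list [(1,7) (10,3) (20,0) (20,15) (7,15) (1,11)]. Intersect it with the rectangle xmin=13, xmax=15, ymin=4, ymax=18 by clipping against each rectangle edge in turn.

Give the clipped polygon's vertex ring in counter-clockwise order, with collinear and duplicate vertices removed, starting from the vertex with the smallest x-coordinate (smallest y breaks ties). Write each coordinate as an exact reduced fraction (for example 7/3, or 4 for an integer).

1. After x ≥ 13: [(13,21/10) (20,0) (20,15) (13,15)]
2. After x ≤ 15: [(13,21/10) (15,3/2) (15,15) (13,15)]
3. After y ≥ 4: [(13,4) (15,4) (15,15) (13,15)]
4. After y ≤ 18: [(13,4) (15,4) (15,15) (13,15)]
5. Canonical ring: [(13,4) (15,4) (15,15) (13,15)]

Clipped polygon: [(13,4) (15,4) (15,15) (13,15)]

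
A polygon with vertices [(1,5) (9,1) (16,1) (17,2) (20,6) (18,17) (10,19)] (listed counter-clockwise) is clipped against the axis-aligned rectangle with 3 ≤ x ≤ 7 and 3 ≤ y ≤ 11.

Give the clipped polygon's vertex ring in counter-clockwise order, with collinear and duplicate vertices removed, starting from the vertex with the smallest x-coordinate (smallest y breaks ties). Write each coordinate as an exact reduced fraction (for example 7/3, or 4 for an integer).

Clipped polygon: [(3,4) (5,3) (7,3) (7,11) (34/7,11) (3,73/9)]

1. After x ≥ 3: [(3,73/9) (3,4) (9,1) (16,1) (17,2) (20,6) (18,17) (10,19)]
2. After x ≤ 7: [(7,43/3) (3,73/9) (3,4) (7,2)]
3. After y ≥ 3: [(7,3) (7,43/3) (3,73/9) (3,4) (5,3)]
4. After y ≤ 11: [(7,3) (7,11) (34/7,11) (3,73/9) (3,4) (5,3)]
5. Canonical ring: [(3,4) (5,3) (7,3) (7,11) (34/7,11) (3,73/9)]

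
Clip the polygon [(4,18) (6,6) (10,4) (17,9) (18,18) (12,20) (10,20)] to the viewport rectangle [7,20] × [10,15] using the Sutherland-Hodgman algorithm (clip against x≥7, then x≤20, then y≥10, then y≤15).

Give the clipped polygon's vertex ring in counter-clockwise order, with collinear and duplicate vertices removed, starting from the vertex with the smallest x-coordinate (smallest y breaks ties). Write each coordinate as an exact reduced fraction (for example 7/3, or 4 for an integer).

Clipped polygon: [(7,10) (154/9,10) (53/3,15) (7,15)]

1. After x ≥ 7: [(7,19) (7,11/2) (10,4) (17,9) (18,18) (12,20) (10,20)]
2. After x ≤ 20: [(7,19) (7,11/2) (10,4) (17,9) (18,18) (12,20) (10,20)]
3. After y ≥ 10: [(7,19) (7,10) (154/9,10) (18,18) (12,20) (10,20)]
4. After y ≤ 15: [(7,15) (7,10) (154/9,10) (53/3,15)]
5. Canonical ring: [(7,10) (154/9,10) (53/3,15) (7,15)]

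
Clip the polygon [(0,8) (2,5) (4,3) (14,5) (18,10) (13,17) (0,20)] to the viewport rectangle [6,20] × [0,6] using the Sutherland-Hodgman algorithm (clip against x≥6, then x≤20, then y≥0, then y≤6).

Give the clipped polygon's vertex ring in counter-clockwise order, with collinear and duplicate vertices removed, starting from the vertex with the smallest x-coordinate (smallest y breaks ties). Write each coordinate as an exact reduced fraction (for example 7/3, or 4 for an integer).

1. After x ≥ 6: [(6,17/5) (14,5) (18,10) (13,17) (6,242/13)]
2. After x ≤ 20: [(6,17/5) (14,5) (18,10) (13,17) (6,242/13)]
3. After y ≥ 0: [(6,17/5) (14,5) (18,10) (13,17) (6,242/13)]
4. After y ≤ 6: [(6,6) (6,17/5) (14,5) (74/5,6)]
5. Canonical ring: [(6,17/5) (14,5) (74/5,6) (6,6)]

Clipped polygon: [(6,17/5) (14,5) (74/5,6) (6,6)]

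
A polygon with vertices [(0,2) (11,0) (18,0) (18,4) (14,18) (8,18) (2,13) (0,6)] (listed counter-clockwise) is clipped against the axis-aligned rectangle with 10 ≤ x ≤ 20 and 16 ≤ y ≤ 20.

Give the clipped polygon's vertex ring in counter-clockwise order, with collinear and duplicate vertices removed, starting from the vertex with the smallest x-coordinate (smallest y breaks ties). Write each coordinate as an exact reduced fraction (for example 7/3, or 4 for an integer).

Clipped polygon: [(10,16) (102/7,16) (14,18) (10,18)]

1. After x ≥ 10: [(10,2/11) (11,0) (18,0) (18,4) (14,18) (10,18)]
2. After x ≤ 20: [(10,2/11) (11,0) (18,0) (18,4) (14,18) (10,18)]
3. After y ≥ 16: [(10,16) (102/7,16) (14,18) (10,18)]
4. After y ≤ 20: [(10,16) (102/7,16) (14,18) (10,18)]
5. Canonical ring: [(10,16) (102/7,16) (14,18) (10,18)]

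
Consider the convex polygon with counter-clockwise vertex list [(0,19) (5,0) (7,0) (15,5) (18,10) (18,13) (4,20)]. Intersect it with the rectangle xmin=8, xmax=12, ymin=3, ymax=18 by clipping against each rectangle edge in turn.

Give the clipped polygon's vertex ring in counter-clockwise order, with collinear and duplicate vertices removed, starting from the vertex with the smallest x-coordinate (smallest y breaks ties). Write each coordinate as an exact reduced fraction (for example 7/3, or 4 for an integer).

1. After x ≥ 8: [(8,5/8) (15,5) (18,10) (18,13) (8,18)]
2. After x ≤ 12: [(8,5/8) (12,25/8) (12,16) (8,18)]
3. After y ≥ 3: [(8,3) (59/5,3) (12,25/8) (12,16) (8,18)]
4. After y ≤ 18: [(8,3) (59/5,3) (12,25/8) (12,16) (8,18)]
5. Canonical ring: [(8,3) (59/5,3) (12,25/8) (12,16) (8,18)]

Clipped polygon: [(8,3) (59/5,3) (12,25/8) (12,16) (8,18)]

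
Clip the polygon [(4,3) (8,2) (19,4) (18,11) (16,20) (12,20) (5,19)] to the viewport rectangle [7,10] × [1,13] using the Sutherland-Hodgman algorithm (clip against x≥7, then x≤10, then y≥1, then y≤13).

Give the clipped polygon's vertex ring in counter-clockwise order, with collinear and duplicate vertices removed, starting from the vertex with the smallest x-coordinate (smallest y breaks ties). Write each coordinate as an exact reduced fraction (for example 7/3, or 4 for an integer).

Clipped polygon: [(7,9/4) (8,2) (10,26/11) (10,13) (7,13)]

1. After x ≥ 7: [(7,9/4) (8,2) (19,4) (18,11) (16,20) (12,20) (7,135/7)]
2. After x ≤ 10: [(7,9/4) (8,2) (10,26/11) (10,138/7) (7,135/7)]
3. After y ≥ 1: [(7,9/4) (8,2) (10,26/11) (10,138/7) (7,135/7)]
4. After y ≤ 13: [(7,13) (7,9/4) (8,2) (10,26/11) (10,13)]
5. Canonical ring: [(7,9/4) (8,2) (10,26/11) (10,13) (7,13)]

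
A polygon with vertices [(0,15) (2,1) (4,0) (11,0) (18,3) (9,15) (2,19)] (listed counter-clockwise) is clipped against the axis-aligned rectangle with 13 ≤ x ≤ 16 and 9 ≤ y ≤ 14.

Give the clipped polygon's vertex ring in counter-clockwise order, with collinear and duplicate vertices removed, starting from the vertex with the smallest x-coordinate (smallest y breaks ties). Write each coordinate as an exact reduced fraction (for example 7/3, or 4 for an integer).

1. After x ≥ 13: [(13,6/7) (18,3) (13,29/3)]
2. After x ≤ 16: [(13,6/7) (16,15/7) (16,17/3) (13,29/3)]
3. After y ≥ 9: [(13,9) (27/2,9) (13,29/3)]
4. After y ≤ 14: [(13,9) (27/2,9) (13,29/3)]
5. Canonical ring: [(13,9) (27/2,9) (13,29/3)]

Clipped polygon: [(13,9) (27/2,9) (13,29/3)]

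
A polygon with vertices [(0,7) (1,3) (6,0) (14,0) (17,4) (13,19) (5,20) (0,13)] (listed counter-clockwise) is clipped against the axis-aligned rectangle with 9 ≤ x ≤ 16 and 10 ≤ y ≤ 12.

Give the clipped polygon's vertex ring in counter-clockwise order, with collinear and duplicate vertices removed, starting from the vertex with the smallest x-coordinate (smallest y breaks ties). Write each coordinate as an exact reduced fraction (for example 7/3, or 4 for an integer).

Clipped polygon: [(9,10) (77/5,10) (223/15,12) (9,12)]

1. After x ≥ 9: [(9,0) (14,0) (17,4) (13,19) (9,39/2)]
2. After x ≤ 16: [(9,0) (14,0) (16,8/3) (16,31/4) (13,19) (9,39/2)]
3. After y ≥ 10: [(9,10) (77/5,10) (13,19) (9,39/2)]
4. After y ≤ 12: [(9,12) (9,10) (77/5,10) (223/15,12)]
5. Canonical ring: [(9,10) (77/5,10) (223/15,12) (9,12)]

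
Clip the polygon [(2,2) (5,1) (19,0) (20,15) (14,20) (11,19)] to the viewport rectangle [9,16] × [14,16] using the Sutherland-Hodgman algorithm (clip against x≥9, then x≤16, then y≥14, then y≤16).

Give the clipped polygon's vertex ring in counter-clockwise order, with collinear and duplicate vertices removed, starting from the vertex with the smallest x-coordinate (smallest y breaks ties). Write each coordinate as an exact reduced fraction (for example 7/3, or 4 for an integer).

Clipped polygon: [(9,14) (16,14) (16,16) (160/17,16) (9,137/9)]

1. After x ≥ 9: [(9,137/9) (9,5/7) (19,0) (20,15) (14,20) (11,19)]
2. After x ≤ 16: [(9,137/9) (9,5/7) (16,3/14) (16,55/3) (14,20) (11,19)]
3. After y ≥ 14: [(9,137/9) (9,14) (16,14) (16,55/3) (14,20) (11,19)]
4. After y ≤ 16: [(160/17,16) (9,137/9) (9,14) (16,14) (16,16)]
5. Canonical ring: [(9,14) (16,14) (16,16) (160/17,16) (9,137/9)]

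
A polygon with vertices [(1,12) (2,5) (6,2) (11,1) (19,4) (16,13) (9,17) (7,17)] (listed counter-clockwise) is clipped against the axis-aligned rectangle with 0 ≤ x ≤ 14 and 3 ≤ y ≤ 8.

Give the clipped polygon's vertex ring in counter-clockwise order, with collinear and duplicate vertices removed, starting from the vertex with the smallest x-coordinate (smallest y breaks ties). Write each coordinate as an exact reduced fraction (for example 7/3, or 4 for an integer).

Clipped polygon: [(11/7,8) (2,5) (14/3,3) (14,3) (14,8)]

1. After x ≥ 0: [(1,12) (2,5) (6,2) (11,1) (19,4) (16,13) (9,17) (7,17)]
2. After x ≤ 14: [(1,12) (2,5) (6,2) (11,1) (14,17/8) (14,99/7) (9,17) (7,17)]
3. After y ≥ 3: [(1,12) (2,5) (14/3,3) (14,3) (14,99/7) (9,17) (7,17)]
4. After y ≤ 8: [(11/7,8) (2,5) (14/3,3) (14,3) (14,8)]
5. Canonical ring: [(11/7,8) (2,5) (14/3,3) (14,3) (14,8)]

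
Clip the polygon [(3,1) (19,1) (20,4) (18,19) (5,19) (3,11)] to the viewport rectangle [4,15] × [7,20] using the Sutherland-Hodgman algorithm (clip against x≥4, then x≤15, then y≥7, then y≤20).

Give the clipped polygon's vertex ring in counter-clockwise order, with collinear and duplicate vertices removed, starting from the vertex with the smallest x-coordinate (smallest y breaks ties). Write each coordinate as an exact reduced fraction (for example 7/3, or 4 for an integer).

1. After x ≥ 4: [(4,1) (19,1) (20,4) (18,19) (5,19) (4,15)]
2. After x ≤ 15: [(4,1) (15,1) (15,19) (5,19) (4,15)]
3. After y ≥ 7: [(4,7) (15,7) (15,19) (5,19) (4,15)]
4. After y ≤ 20: [(4,7) (15,7) (15,19) (5,19) (4,15)]
5. Canonical ring: [(4,7) (15,7) (15,19) (5,19) (4,15)]

Clipped polygon: [(4,7) (15,7) (15,19) (5,19) (4,15)]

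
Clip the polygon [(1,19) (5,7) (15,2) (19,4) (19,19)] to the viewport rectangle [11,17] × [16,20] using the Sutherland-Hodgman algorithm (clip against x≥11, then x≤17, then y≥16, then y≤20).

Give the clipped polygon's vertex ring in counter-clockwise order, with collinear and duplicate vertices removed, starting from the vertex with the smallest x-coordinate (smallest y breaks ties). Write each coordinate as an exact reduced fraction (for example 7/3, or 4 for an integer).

1. After x ≥ 11: [(11,19) (11,4) (15,2) (19,4) (19,19)]
2. After x ≤ 17: [(17,19) (11,19) (11,4) (15,2) (17,3)]
3. After y ≥ 16: [(17,16) (17,19) (11,19) (11,16)]
4. After y ≤ 20: [(17,16) (17,19) (11,19) (11,16)]
5. Canonical ring: [(11,16) (17,16) (17,19) (11,19)]

Clipped polygon: [(11,16) (17,16) (17,19) (11,19)]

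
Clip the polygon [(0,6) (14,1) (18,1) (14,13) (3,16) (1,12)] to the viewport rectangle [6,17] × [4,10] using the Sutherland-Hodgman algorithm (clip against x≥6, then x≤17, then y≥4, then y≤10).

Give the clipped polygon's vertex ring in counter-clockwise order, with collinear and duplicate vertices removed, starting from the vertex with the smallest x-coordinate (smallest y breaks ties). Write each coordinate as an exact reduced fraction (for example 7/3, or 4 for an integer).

Clipped polygon: [(6,4) (17,4) (15,10) (6,10)]

1. After x ≥ 6: [(6,27/7) (14,1) (18,1) (14,13) (6,167/11)]
2. After x ≤ 17: [(6,27/7) (14,1) (17,1) (17,4) (14,13) (6,167/11)]
3. After y ≥ 4: [(6,4) (17,4) (17,4) (14,13) (6,167/11)]
4. After y ≤ 10: [(6,10) (6,4) (17,4) (17,4) (15,10)]
5. Canonical ring: [(6,4) (17,4) (15,10) (6,10)]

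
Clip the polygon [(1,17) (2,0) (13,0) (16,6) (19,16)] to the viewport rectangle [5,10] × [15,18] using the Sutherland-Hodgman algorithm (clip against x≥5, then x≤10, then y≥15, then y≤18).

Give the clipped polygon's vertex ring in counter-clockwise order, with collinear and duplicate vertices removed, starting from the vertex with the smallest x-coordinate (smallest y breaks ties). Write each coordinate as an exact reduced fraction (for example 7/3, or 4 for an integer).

Clipped polygon: [(5,15) (10,15) (10,33/2) (5,151/9)]

1. After x ≥ 5: [(5,151/9) (5,0) (13,0) (16,6) (19,16)]
2. After x ≤ 10: [(10,33/2) (5,151/9) (5,0) (10,0)]
3. After y ≥ 15: [(10,15) (10,33/2) (5,151/9) (5,15)]
4. After y ≤ 18: [(10,15) (10,33/2) (5,151/9) (5,15)]
5. Canonical ring: [(5,15) (10,15) (10,33/2) (5,151/9)]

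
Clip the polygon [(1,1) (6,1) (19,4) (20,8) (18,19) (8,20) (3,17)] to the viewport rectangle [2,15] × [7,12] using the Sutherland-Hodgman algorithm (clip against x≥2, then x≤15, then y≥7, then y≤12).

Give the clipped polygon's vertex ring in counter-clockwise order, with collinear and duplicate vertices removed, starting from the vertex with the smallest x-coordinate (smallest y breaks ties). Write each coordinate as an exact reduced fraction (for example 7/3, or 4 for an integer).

Clipped polygon: [(2,7) (15,7) (15,12) (19/8,12) (2,9)]

1. After x ≥ 2: [(2,9) (2,1) (6,1) (19,4) (20,8) (18,19) (8,20) (3,17)]
2. After x ≤ 15: [(2,9) (2,1) (6,1) (15,40/13) (15,193/10) (8,20) (3,17)]
3. After y ≥ 7: [(2,9) (2,7) (15,7) (15,193/10) (8,20) (3,17)]
4. After y ≤ 12: [(19/8,12) (2,9) (2,7) (15,7) (15,12)]
5. Canonical ring: [(2,7) (15,7) (15,12) (19/8,12) (2,9)]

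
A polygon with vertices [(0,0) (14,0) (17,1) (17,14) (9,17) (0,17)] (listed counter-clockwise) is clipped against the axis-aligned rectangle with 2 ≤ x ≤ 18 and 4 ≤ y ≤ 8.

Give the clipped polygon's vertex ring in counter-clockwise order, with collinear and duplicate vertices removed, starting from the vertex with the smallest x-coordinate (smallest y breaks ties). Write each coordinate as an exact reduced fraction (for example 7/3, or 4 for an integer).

1. After x ≥ 2: [(2,0) (14,0) (17,1) (17,14) (9,17) (2,17)]
2. After x ≤ 18: [(2,0) (14,0) (17,1) (17,14) (9,17) (2,17)]
3. After y ≥ 4: [(2,4) (17,4) (17,14) (9,17) (2,17)]
4. After y ≤ 8: [(2,8) (2,4) (17,4) (17,8)]
5. Canonical ring: [(2,4) (17,4) (17,8) (2,8)]

Clipped polygon: [(2,4) (17,4) (17,8) (2,8)]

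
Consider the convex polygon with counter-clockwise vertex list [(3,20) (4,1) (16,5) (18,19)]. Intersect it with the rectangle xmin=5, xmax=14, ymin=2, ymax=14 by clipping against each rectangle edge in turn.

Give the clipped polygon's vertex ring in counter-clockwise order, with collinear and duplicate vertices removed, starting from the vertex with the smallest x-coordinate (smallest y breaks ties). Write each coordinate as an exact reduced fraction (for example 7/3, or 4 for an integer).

Clipped polygon: [(5,2) (7,2) (14,13/3) (14,14) (5,14)]

1. After x ≥ 5: [(5,298/15) (5,4/3) (16,5) (18,19)]
2. After x ≤ 14: [(14,289/15) (5,298/15) (5,4/3) (14,13/3)]
3. After y ≥ 2: [(14,289/15) (5,298/15) (5,2) (7,2) (14,13/3)]
4. After y ≤ 14: [(14,14) (5,14) (5,2) (7,2) (14,13/3)]
5. Canonical ring: [(5,2) (7,2) (14,13/3) (14,14) (5,14)]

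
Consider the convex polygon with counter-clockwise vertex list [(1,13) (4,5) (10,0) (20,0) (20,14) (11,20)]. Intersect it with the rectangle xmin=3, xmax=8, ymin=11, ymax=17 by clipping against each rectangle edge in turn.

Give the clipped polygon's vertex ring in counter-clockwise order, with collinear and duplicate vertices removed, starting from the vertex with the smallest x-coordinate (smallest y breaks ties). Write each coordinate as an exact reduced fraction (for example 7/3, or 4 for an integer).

Clipped polygon: [(3,11) (8,11) (8,17) (47/7,17) (3,72/5)]

1. After x ≥ 3: [(3,72/5) (3,23/3) (4,5) (10,0) (20,0) (20,14) (11,20)]
2. After x ≤ 8: [(8,179/10) (3,72/5) (3,23/3) (4,5) (8,5/3)]
3. After y ≥ 11: [(8,11) (8,179/10) (3,72/5) (3,11)]
4. After y ≤ 17: [(8,11) (8,17) (47/7,17) (3,72/5) (3,11)]
5. Canonical ring: [(3,11) (8,11) (8,17) (47/7,17) (3,72/5)]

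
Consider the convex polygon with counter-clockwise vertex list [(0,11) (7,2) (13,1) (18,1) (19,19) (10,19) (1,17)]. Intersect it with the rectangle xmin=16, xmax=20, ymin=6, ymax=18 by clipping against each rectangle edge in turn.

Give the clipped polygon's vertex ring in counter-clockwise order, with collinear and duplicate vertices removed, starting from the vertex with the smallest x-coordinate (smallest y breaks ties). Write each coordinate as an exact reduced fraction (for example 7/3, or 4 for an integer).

1. After x ≥ 16: [(16,1) (18,1) (19,19) (16,19)]
2. After x ≤ 20: [(16,1) (18,1) (19,19) (16,19)]
3. After y ≥ 6: [(16,6) (329/18,6) (19,19) (16,19)]
4. After y ≤ 18: [(16,18) (16,6) (329/18,6) (341/18,18)]
5. Canonical ring: [(16,6) (329/18,6) (341/18,18) (16,18)]

Clipped polygon: [(16,6) (329/18,6) (341/18,18) (16,18)]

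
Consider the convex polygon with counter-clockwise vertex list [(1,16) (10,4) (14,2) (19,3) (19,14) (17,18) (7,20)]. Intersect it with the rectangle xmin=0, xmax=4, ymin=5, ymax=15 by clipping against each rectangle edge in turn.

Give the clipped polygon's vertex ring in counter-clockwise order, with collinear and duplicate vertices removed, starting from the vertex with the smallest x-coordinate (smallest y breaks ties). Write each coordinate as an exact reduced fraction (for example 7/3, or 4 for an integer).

1. After x ≥ 0: [(1,16) (10,4) (14,2) (19,3) (19,14) (17,18) (7,20)]
2. After x ≤ 4: [(4,18) (1,16) (4,12)]
3. After y ≥ 5: [(4,18) (1,16) (4,12)]
4. After y ≤ 15: [(4,15) (7/4,15) (4,12)]
5. Canonical ring: [(7/4,15) (4,12) (4,15)]

Clipped polygon: [(7/4,15) (4,12) (4,15)]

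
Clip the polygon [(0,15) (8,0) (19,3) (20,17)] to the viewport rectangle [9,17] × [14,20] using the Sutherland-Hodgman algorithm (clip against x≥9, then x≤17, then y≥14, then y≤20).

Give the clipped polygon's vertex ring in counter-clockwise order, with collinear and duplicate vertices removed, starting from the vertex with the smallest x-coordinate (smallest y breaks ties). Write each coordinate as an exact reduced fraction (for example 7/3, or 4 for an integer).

1. After x ≥ 9: [(9,159/10) (9,3/11) (19,3) (20,17)]
2. After x ≤ 17: [(17,167/10) (9,159/10) (9,3/11) (17,27/11)]
3. After y ≥ 14: [(17,14) (17,167/10) (9,159/10) (9,14)]
4. After y ≤ 20: [(17,14) (17,167/10) (9,159/10) (9,14)]
5. Canonical ring: [(9,14) (17,14) (17,167/10) (9,159/10)]

Clipped polygon: [(9,14) (17,14) (17,167/10) (9,159/10)]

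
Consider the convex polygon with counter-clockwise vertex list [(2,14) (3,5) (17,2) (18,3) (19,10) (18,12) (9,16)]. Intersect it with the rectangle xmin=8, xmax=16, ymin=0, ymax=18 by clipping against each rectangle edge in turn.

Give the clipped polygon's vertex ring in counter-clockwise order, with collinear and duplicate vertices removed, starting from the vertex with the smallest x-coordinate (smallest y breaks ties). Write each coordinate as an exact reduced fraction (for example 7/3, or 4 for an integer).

1. After x ≥ 8: [(8,110/7) (8,55/14) (17,2) (18,3) (19,10) (18,12) (9,16)]
2. After x ≤ 16: [(8,110/7) (8,55/14) (16,31/14) (16,116/9) (9,16)]
3. After y ≥ 0: [(8,110/7) (8,55/14) (16,31/14) (16,116/9) (9,16)]
4. After y ≤ 18: [(8,110/7) (8,55/14) (16,31/14) (16,116/9) (9,16)]
5. Canonical ring: [(8,55/14) (16,31/14) (16,116/9) (9,16) (8,110/7)]

Clipped polygon: [(8,55/14) (16,31/14) (16,116/9) (9,16) (8,110/7)]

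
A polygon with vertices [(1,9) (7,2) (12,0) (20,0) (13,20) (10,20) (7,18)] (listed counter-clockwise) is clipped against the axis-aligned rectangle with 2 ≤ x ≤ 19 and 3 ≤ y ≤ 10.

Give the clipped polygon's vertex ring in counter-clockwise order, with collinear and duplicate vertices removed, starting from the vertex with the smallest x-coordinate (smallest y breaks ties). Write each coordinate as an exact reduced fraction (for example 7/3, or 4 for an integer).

1. After x ≥ 2: [(2,21/2) (2,47/6) (7,2) (12,0) (20,0) (13,20) (10,20) (7,18)]
2. After x ≤ 19: [(2,21/2) (2,47/6) (7,2) (12,0) (19,0) (19,20/7) (13,20) (10,20) (7,18)]
3. After y ≥ 3: [(2,21/2) (2,47/6) (43/7,3) (379/20,3) (13,20) (10,20) (7,18)]
4. After y ≤ 10: [(2,10) (2,47/6) (43/7,3) (379/20,3) (33/2,10)]
5. Canonical ring: [(2,47/6) (43/7,3) (379/20,3) (33/2,10) (2,10)]

Clipped polygon: [(2,47/6) (43/7,3) (379/20,3) (33/2,10) (2,10)]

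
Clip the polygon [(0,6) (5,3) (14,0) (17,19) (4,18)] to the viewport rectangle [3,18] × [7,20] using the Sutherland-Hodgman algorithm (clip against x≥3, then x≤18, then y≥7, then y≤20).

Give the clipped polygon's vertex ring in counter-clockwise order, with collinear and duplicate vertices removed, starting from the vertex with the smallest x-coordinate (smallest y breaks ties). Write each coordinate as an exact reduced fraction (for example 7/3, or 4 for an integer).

Clipped polygon: [(3,7) (287/19,7) (17,19) (4,18) (3,15)]

1. After x ≥ 3: [(3,15) (3,21/5) (5,3) (14,0) (17,19) (4,18)]
2. After x ≤ 18: [(3,15) (3,21/5) (5,3) (14,0) (17,19) (4,18)]
3. After y ≥ 7: [(3,15) (3,7) (287/19,7) (17,19) (4,18)]
4. After y ≤ 20: [(3,15) (3,7) (287/19,7) (17,19) (4,18)]
5. Canonical ring: [(3,7) (287/19,7) (17,19) (4,18) (3,15)]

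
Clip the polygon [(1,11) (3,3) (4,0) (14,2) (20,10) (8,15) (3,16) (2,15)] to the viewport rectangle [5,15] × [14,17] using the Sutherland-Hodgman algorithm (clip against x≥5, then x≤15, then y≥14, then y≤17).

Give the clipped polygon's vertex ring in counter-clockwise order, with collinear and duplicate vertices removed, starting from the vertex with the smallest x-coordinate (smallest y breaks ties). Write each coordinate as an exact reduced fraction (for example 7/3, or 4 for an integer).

Clipped polygon: [(5,14) (52/5,14) (8,15) (5,78/5)]

1. After x ≥ 5: [(5,1/5) (14,2) (20,10) (8,15) (5,78/5)]
2. After x ≤ 15: [(5,1/5) (14,2) (15,10/3) (15,145/12) (8,15) (5,78/5)]
3. After y ≥ 14: [(5,14) (52/5,14) (8,15) (5,78/5)]
4. After y ≤ 17: [(5,14) (52/5,14) (8,15) (5,78/5)]
5. Canonical ring: [(5,14) (52/5,14) (8,15) (5,78/5)]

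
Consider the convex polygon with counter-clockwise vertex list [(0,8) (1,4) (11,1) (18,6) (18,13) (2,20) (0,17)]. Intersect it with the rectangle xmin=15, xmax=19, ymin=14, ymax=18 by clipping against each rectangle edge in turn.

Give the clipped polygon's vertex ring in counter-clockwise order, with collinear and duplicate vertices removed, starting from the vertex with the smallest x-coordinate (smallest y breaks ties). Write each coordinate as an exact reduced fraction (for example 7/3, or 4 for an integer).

1. After x ≥ 15: [(15,27/7) (18,6) (18,13) (15,229/16)]
2. After x ≤ 19: [(15,27/7) (18,6) (18,13) (15,229/16)]
3. After y ≥ 14: [(15,14) (110/7,14) (15,229/16)]
4. After y ≤ 18: [(15,14) (110/7,14) (15,229/16)]
5. Canonical ring: [(15,14) (110/7,14) (15,229/16)]

Clipped polygon: [(15,14) (110/7,14) (15,229/16)]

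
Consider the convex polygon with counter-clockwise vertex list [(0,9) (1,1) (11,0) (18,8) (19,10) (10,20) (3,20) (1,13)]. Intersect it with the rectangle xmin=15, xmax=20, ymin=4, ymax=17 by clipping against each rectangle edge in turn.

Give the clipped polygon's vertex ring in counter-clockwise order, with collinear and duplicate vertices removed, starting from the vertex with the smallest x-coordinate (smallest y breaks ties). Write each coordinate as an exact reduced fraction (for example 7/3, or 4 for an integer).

Clipped polygon: [(15,32/7) (18,8) (19,10) (15,130/9)]

1. After x ≥ 15: [(15,32/7) (18,8) (19,10) (15,130/9)]
2. After x ≤ 20: [(15,32/7) (18,8) (19,10) (15,130/9)]
3. After y ≥ 4: [(15,32/7) (18,8) (19,10) (15,130/9)]
4. After y ≤ 17: [(15,32/7) (18,8) (19,10) (15,130/9)]
5. Canonical ring: [(15,32/7) (18,8) (19,10) (15,130/9)]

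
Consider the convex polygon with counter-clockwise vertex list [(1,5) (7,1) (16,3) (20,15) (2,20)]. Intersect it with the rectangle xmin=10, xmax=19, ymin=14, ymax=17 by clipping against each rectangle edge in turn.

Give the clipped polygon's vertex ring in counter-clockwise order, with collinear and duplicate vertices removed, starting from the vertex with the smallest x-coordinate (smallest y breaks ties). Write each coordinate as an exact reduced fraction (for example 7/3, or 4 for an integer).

Clipped polygon: [(10,14) (19,14) (19,275/18) (64/5,17) (10,17)]

1. After x ≥ 10: [(10,5/3) (16,3) (20,15) (10,160/9)]
2. After x ≤ 19: [(10,5/3) (16,3) (19,12) (19,275/18) (10,160/9)]
3. After y ≥ 14: [(10,14) (19,14) (19,275/18) (10,160/9)]
4. After y ≤ 17: [(10,17) (10,14) (19,14) (19,275/18) (64/5,17)]
5. Canonical ring: [(10,14) (19,14) (19,275/18) (64/5,17) (10,17)]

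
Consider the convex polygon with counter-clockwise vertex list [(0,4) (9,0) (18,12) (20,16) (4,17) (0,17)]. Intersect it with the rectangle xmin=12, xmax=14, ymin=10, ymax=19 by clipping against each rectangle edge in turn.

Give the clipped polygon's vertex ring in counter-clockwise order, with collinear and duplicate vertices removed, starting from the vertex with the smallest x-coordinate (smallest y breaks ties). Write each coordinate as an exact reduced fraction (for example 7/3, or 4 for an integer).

Clipped polygon: [(12,10) (14,10) (14,131/8) (12,33/2)]

1. After x ≥ 12: [(12,4) (18,12) (20,16) (12,33/2)]
2. After x ≤ 14: [(12,4) (14,20/3) (14,131/8) (12,33/2)]
3. After y ≥ 10: [(12,10) (14,10) (14,131/8) (12,33/2)]
4. After y ≤ 19: [(12,10) (14,10) (14,131/8) (12,33/2)]
5. Canonical ring: [(12,10) (14,10) (14,131/8) (12,33/2)]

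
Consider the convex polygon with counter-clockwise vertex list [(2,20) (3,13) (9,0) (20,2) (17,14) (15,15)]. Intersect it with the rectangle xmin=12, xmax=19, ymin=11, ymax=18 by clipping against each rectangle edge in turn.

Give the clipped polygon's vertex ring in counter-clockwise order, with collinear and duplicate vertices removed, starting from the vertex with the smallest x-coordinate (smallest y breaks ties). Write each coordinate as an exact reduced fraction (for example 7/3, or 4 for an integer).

Clipped polygon: [(12,11) (71/4,11) (17,14) (15,15) (12,210/13)]

1. After x ≥ 12: [(12,210/13) (12,6/11) (20,2) (17,14) (15,15)]
2. After x ≤ 19: [(12,210/13) (12,6/11) (19,20/11) (19,6) (17,14) (15,15)]
3. After y ≥ 11: [(12,210/13) (12,11) (71/4,11) (17,14) (15,15)]
4. After y ≤ 18: [(12,210/13) (12,11) (71/4,11) (17,14) (15,15)]
5. Canonical ring: [(12,11) (71/4,11) (17,14) (15,15) (12,210/13)]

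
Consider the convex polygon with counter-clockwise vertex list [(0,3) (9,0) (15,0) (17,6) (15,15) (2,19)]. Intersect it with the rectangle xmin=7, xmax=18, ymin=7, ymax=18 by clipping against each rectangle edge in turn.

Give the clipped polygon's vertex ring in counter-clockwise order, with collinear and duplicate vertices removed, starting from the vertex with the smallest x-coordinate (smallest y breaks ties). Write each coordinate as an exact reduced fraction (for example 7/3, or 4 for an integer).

Clipped polygon: [(7,7) (151/9,7) (15,15) (7,227/13)]

1. After x ≥ 7: [(7,2/3) (9,0) (15,0) (17,6) (15,15) (7,227/13)]
2. After x ≤ 18: [(7,2/3) (9,0) (15,0) (17,6) (15,15) (7,227/13)]
3. After y ≥ 7: [(7,7) (151/9,7) (15,15) (7,227/13)]
4. After y ≤ 18: [(7,7) (151/9,7) (15,15) (7,227/13)]
5. Canonical ring: [(7,7) (151/9,7) (15,15) (7,227/13)]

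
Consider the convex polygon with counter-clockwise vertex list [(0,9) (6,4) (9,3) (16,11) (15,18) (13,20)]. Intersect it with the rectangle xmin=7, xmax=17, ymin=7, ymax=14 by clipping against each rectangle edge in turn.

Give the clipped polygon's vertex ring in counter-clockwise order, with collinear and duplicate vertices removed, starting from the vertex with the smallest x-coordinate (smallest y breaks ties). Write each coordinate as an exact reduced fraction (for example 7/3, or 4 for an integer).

Clipped polygon: [(7,7) (25/2,7) (16,11) (109/7,14) (7,14)]

1. After x ≥ 7: [(7,194/13) (7,11/3) (9,3) (16,11) (15,18) (13,20)]
2. After x ≤ 17: [(7,194/13) (7,11/3) (9,3) (16,11) (15,18) (13,20)]
3. After y ≥ 7: [(7,194/13) (7,7) (25/2,7) (16,11) (15,18) (13,20)]
4. After y ≤ 14: [(7,14) (7,7) (25/2,7) (16,11) (109/7,14)]
5. Canonical ring: [(7,7) (25/2,7) (16,11) (109/7,14) (7,14)]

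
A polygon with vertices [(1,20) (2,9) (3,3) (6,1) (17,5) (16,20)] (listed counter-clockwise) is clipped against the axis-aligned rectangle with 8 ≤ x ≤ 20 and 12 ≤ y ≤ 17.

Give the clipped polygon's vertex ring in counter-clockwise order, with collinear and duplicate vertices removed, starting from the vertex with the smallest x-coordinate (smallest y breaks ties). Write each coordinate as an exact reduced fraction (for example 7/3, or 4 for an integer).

1. After x ≥ 8: [(8,20) (8,19/11) (17,5) (16,20)]
2. After x ≤ 20: [(8,20) (8,19/11) (17,5) (16,20)]
3. After y ≥ 12: [(8,20) (8,12) (248/15,12) (16,20)]
4. After y ≤ 17: [(8,17) (8,12) (248/15,12) (81/5,17)]
5. Canonical ring: [(8,12) (248/15,12) (81/5,17) (8,17)]

Clipped polygon: [(8,12) (248/15,12) (81/5,17) (8,17)]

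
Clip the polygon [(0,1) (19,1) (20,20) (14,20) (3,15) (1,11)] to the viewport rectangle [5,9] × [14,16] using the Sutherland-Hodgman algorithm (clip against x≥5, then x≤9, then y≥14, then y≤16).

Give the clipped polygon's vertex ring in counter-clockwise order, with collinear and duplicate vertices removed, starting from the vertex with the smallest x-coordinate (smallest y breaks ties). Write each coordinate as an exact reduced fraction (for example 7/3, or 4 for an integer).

Clipped polygon: [(5,14) (9,14) (9,16) (26/5,16) (5,175/11)]

1. After x ≥ 5: [(5,1) (19,1) (20,20) (14,20) (5,175/11)]
2. After x ≤ 9: [(5,1) (9,1) (9,195/11) (5,175/11)]
3. After y ≥ 14: [(5,14) (9,14) (9,195/11) (5,175/11)]
4. After y ≤ 16: [(5,14) (9,14) (9,16) (26/5,16) (5,175/11)]
5. Canonical ring: [(5,14) (9,14) (9,16) (26/5,16) (5,175/11)]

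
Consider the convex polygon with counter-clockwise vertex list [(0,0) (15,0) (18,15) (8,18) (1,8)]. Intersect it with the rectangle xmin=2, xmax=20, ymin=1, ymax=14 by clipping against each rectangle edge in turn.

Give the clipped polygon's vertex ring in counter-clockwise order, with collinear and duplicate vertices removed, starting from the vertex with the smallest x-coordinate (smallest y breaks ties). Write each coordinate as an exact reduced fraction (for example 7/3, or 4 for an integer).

1. After x ≥ 2: [(2,0) (15,0) (18,15) (8,18) (2,66/7)]
2. After x ≤ 20: [(2,0) (15,0) (18,15) (8,18) (2,66/7)]
3. After y ≥ 1: [(2,1) (76/5,1) (18,15) (8,18) (2,66/7)]
4. After y ≤ 14: [(2,1) (76/5,1) (89/5,14) (26/5,14) (2,66/7)]
5. Canonical ring: [(2,1) (76/5,1) (89/5,14) (26/5,14) (2,66/7)]

Clipped polygon: [(2,1) (76/5,1) (89/5,14) (26/5,14) (2,66/7)]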